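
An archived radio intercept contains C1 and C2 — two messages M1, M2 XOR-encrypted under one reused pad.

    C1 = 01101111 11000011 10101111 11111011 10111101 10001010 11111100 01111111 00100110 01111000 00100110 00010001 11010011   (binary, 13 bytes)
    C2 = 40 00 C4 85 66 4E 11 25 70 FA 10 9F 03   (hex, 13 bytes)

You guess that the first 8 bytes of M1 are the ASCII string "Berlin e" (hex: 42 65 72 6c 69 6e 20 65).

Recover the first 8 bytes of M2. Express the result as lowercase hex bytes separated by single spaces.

6d a6 19 12 b2 aa cd 3f

First, C1 ⊕ C2 = (M1 ⊕ K) ⊕ (M2 ⊕ K) = M1 ⊕ M2, so the key drops out. Then M2 = (M1 ⊕ M2) ⊕ M1 over the first 8 bytes.
byte 0: (6f XOR 40) XOR 42 = 2f XOR 42 = 6d
byte 1: (c3 XOR 00) XOR 65 = c3 XOR 65 = a6
byte 2: (af XOR c4) XOR 72 = 6b XOR 72 = 19
byte 3: (fb XOR 85) XOR 6c = 7e XOR 6c = 12
byte 4: (bd XOR 66) XOR 69 = db XOR 69 = b2
byte 5: (8a XOR 4e) XOR 6e = c4 XOR 6e = aa
byte 6: (fc XOR 11) XOR 20 = ed XOR 20 = cd
byte 7: (7f XOR 25) XOR 65 = 5a XOR 65 = 3f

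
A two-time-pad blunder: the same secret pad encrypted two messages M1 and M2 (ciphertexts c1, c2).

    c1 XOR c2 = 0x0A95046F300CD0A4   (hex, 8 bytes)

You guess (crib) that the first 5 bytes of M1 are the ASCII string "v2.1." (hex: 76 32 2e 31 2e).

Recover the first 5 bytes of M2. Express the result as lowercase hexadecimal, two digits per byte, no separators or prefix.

Since c1 ⊕ c2 = M1 ⊕ M2, XORing with the guessed M1 bytes yields the corresponding M2 bytes: M2 = (c1 ⊕ c2) ⊕ M1.
00001010 xor 01110110 = 01111100
10010101 xor 00110010 = 10100111
00000100 xor 00101110 = 00101010
01101111 xor 00110001 = 01011110
00110000 xor 00101110 = 00011110

7ca72a5e1e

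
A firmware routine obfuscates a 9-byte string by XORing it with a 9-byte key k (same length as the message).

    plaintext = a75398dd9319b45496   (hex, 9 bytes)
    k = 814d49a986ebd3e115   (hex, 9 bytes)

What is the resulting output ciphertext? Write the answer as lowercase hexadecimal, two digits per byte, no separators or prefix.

261ed17415f267b583

byte 0: 167 XOR 129 =  38
byte 1:  83 XOR  77 =  30
byte 2: 152 XOR  73 = 209
byte 3: 221 XOR 169 = 116
byte 4: 147 XOR 134 =  21
byte 5:  25 XOR 235 = 242
byte 6: 180 XOR 211 = 103
byte 7:  84 XOR 225 = 181
byte 8: 150 XOR  21 = 131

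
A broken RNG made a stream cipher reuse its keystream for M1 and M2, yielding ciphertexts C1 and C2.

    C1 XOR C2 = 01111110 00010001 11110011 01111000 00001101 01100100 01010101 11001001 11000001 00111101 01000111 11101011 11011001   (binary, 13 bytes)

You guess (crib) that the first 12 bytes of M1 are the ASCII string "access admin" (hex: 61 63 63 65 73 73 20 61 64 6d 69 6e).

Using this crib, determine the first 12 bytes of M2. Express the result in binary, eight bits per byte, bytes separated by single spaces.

00011111 01110010 10010000 00011101 01111110 00010111 01110101 10101000 10100101 01010000 00101110 10000101

Since C1 ⊕ C2 = M1 ⊕ M2, XORing with the guessed M1 bytes yields the corresponding M2 bytes: M2 = (C1 ⊕ C2) ⊕ M1.
byte 0: 7e ⊕ 61 = 1f
byte 1: 11 ⊕ 63 = 72
byte 2: f3 ⊕ 63 = 90
byte 3: 78 ⊕ 65 = 1d
byte 4: 0d ⊕ 73 = 7e
byte 5: 64 ⊕ 73 = 17
byte 6: 55 ⊕ 20 = 75
byte 7: c9 ⊕ 61 = a8
byte 8: c1 ⊕ 64 = a5
byte 9: 3d ⊕ 6d = 50
byte 10: 47 ⊕ 69 = 2e
byte 11: eb ⊕ 6e = 85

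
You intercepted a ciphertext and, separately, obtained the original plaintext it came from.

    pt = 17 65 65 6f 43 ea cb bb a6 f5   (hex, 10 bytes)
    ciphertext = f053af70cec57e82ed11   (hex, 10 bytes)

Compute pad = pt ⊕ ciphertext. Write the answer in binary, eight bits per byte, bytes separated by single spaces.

11100111 00110110 11001010 00011111 10001101 00101111 10110101 00111001 01001011 11100100

Since ciphertext = pt ⊕ pad, XORing both sides with pt gives pad = pt ⊕ ciphertext.
byte 0:  23 ^ 240 = 231
byte 1: 101 ^  83 =  54
byte 2: 101 ^ 175 = 202
byte 3: 111 ^ 112 =  31
byte 4:  67 ^ 206 = 141
byte 5: 234 ^ 197 =  47
byte 6: 203 ^ 126 = 181
byte 7: 187 ^ 130 =  57
byte 8: 166 ^ 237 =  75
byte 9: 245 ^  17 = 228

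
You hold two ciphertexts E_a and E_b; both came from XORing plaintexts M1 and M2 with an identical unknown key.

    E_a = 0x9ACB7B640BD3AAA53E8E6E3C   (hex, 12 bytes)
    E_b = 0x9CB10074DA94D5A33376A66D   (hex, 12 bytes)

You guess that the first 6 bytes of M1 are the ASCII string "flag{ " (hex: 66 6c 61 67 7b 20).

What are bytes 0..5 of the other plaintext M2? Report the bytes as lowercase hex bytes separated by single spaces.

First, E_a ⊕ E_b = (M1 ⊕ K) ⊕ (M2 ⊕ K) = M1 ⊕ M2, so the key drops out. Then M2 = (M1 ⊕ M2) ⊕ M1 over the first 6 bytes.
byte 0: (9a XOR 9c) XOR 66 = 06 XOR 66 = 60
byte 1: (cb XOR b1) XOR 6c = 7a XOR 6c = 16
byte 2: (7b XOR 00) XOR 61 = 7b XOR 61 = 1a
byte 3: (64 XOR 74) XOR 67 = 10 XOR 67 = 77
byte 4: (0b XOR da) XOR 7b = d1 XOR 7b = aa
byte 5: (d3 XOR 94) XOR 20 = 47 XOR 20 = 67

60 16 1a 77 aa 67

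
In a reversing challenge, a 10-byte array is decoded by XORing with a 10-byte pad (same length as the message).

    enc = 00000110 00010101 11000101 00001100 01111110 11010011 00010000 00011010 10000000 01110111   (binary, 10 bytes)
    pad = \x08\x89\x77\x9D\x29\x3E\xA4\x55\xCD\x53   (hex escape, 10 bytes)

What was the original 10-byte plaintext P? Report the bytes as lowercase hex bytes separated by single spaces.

0e 9c b2 91 57 ed b4 4f 4d 24

XOR is its own inverse, so applying the key byte-wise gives the result directly.
00000110 ^ 00001000 = 00001110
00010101 ^ 10001001 = 10011100
11000101 ^ 01110111 = 10110010
00001100 ^ 10011101 = 10010001
01111110 ^ 00101001 = 01010111
11010011 ^ 00111110 = 11101101
00010000 ^ 10100100 = 10110100
00011010 ^ 01010101 = 01001111
10000000 ^ 11001101 = 01001101
01110111 ^ 01010011 = 00100100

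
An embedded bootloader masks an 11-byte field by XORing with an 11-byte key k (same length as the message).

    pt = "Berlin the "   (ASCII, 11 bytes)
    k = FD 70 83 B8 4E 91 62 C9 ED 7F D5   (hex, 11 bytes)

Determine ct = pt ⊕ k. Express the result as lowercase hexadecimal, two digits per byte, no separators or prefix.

bf15f1d427ff42bd851af5

XOR is its own inverse, so applying the key byte-wise gives the result directly.
byte 0: 01000010 xor 11111101 = 10111111
byte 1: 01100101 xor 01110000 = 00010101
byte 2: 01110010 xor 10000011 = 11110001
byte 3: 01101100 xor 10111000 = 11010100
byte 4: 01101001 xor 01001110 = 00100111
byte 5: 01101110 xor 10010001 = 11111111
byte 6: 00100000 xor 01100010 = 01000010
byte 7: 01110100 xor 11001001 = 10111101
byte 8: 01101000 xor 11101101 = 10000101
byte 9: 01100101 xor 01111111 = 00011010
byte 10: 00100000 xor 11010101 = 11110101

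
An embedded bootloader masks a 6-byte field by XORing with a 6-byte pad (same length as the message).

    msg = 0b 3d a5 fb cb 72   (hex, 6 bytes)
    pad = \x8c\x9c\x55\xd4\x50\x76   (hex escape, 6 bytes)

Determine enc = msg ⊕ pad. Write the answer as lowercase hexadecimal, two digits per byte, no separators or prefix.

0b xor 8c = 87
3d xor 9c = a1
a5 xor 55 = f0
fb xor d4 = 2f
cb xor 50 = 9b
72 xor 76 = 04

87a1f02f9b04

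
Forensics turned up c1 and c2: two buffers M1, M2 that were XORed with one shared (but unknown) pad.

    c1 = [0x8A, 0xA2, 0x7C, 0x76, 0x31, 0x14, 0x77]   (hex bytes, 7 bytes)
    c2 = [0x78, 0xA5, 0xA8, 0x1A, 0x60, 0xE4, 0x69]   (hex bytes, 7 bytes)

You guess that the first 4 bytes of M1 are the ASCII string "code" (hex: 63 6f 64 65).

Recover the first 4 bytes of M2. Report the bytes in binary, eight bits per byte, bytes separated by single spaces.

10010001 01101000 10110000 00001001

First, c1 ⊕ c2 = (M1 ⊕ K) ⊕ (M2 ⊕ K) = M1 ⊕ M2, so the key drops out. Then M2 = (M1 ⊕ M2) ⊕ M1 over the first 4 bytes.
byte 0: (8a ^ 78) ^ 63 = f2 ^ 63 = 91
byte 1: (a2 ^ a5) ^ 6f = 07 ^ 6f = 68
byte 2: (7c ^ a8) ^ 64 = d4 ^ 64 = b0
byte 3: (76 ^ 1a) ^ 65 = 6c ^ 65 = 09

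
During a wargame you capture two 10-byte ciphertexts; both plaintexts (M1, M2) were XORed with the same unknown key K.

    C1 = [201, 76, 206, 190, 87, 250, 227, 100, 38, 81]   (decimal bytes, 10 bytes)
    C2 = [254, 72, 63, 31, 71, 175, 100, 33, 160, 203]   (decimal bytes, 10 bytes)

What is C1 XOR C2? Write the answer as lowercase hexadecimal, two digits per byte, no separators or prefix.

3704f1a110558745869a

C1 ⊕ C2 = (M1 ⊕ K) ⊕ (M2 ⊕ K) = M1 ⊕ M2 — the shared key cancels under XOR.
11001001 xor 11111110 = 00110111
01001100 xor 01001000 = 00000100
11001110 xor 00111111 = 11110001
10111110 xor 00011111 = 10100001
01010111 xor 01000111 = 00010000
11111010 xor 10101111 = 01010101
11100011 xor 01100100 = 10000111
01100100 xor 00100001 = 01000101
00100110 xor 10100000 = 10000110
01010001 xor 11001011 = 10011010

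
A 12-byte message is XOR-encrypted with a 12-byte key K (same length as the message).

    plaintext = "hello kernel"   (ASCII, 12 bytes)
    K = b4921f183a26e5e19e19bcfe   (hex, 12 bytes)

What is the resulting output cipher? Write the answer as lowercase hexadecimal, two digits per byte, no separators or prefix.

68 XOR b4 = dc
65 XOR 92 = f7
6c XOR 1f = 73
6c XOR 18 = 74
6f XOR 3a = 55
20 XOR 26 = 06
6b XOR e5 = 8e
65 XOR e1 = 84
72 XOR 9e = ec
6e XOR 19 = 77
65 XOR bc = d9
6c XOR fe = 92

dcf7737455068e84ec77d992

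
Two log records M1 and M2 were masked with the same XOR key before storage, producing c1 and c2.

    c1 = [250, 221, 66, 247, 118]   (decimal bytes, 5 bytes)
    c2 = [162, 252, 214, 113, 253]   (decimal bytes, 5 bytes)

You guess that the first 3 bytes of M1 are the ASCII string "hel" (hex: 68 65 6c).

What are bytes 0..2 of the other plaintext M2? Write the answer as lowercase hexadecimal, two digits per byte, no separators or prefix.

First, c1 ⊕ c2 = (M1 ⊕ K) ⊕ (M2 ⊕ K) = M1 ⊕ M2, so the key drops out. Then M2 = (M1 ⊕ M2) ⊕ M1 over the first 3 bytes.
byte 0: (fa XOR a2) XOR 68 = 58 XOR 68 = 30
byte 1: (dd XOR fc) XOR 65 = 21 XOR 65 = 44
byte 2: (42 XOR d6) XOR 6c = 94 XOR 6c = f8

3044f8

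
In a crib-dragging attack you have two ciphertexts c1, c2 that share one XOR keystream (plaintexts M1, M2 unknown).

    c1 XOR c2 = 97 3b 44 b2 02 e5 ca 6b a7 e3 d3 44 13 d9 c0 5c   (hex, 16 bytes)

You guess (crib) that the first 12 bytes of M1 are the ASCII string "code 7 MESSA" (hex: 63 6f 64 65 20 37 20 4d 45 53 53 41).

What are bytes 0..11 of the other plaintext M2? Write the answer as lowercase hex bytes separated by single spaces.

f4 54 20 d7 22 d2 ea 26 e2 b0 80 05

Since c1 ⊕ c2 = M1 ⊕ M2, XORing with the guessed M1 bytes yields the corresponding M2 bytes: M2 = (c1 ⊕ c2) ⊕ M1.
97 XOR 63 = f4
3b XOR 6f = 54
44 XOR 64 = 20
b2 XOR 65 = d7
02 XOR 20 = 22
e5 XOR 37 = d2
ca XOR 20 = ea
6b XOR 4d = 26
a7 XOR 45 = e2
e3 XOR 53 = b0
d3 XOR 53 = 80
44 XOR 41 = 05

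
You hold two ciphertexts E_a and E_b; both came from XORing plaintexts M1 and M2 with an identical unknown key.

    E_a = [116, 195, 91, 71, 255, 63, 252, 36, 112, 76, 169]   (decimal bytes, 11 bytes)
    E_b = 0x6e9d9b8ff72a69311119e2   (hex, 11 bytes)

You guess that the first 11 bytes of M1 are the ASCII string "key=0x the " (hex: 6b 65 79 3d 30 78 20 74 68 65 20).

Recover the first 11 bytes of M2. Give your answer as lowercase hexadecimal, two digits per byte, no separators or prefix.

713bb9f5386db56109306b

First, E_a ⊕ E_b = (M1 ⊕ K) ⊕ (M2 ⊕ K) = M1 ⊕ M2, so the key drops out. Then M2 = (M1 ⊕ M2) ⊕ M1 over the first 11 bytes.
byte 0: (74 XOR 6e) XOR 6b = 1a XOR 6b = 71
byte 1: (c3 XOR 9d) XOR 65 = 5e XOR 65 = 3b
byte 2: (5b XOR 9b) XOR 79 = c0 XOR 79 = b9
byte 3: (47 XOR 8f) XOR 3d = c8 XOR 3d = f5
byte 4: (ff XOR f7) XOR 30 = 08 XOR 30 = 38
byte 5: (3f XOR 2a) XOR 78 = 15 XOR 78 = 6d
byte 6: (fc XOR 69) XOR 20 = 95 XOR 20 = b5
byte 7: (24 XOR 31) XOR 74 = 15 XOR 74 = 61
byte 8: (70 XOR 11) XOR 68 = 61 XOR 68 = 09
byte 9: (4c XOR 19) XOR 65 = 55 XOR 65 = 30
byte 10: (a9 XOR e2) XOR 20 = 4b XOR 20 = 6b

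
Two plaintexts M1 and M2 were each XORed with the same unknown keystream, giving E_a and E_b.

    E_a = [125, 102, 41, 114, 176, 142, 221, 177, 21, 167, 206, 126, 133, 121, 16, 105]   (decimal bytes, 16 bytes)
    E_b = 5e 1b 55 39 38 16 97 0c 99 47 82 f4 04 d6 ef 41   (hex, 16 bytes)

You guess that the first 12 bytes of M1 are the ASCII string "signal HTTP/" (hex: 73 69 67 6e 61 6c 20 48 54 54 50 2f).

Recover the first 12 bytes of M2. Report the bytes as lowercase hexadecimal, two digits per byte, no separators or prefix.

50141b25e9f46af5d8b41ca5

First, E_a ⊕ E_b = (M1 ⊕ K) ⊕ (M2 ⊕ K) = M1 ⊕ M2, so the key drops out. Then M2 = (M1 ⊕ M2) ⊕ M1 over the first 12 bytes.
byte 0: (7d xor 5e) xor 73 = 23 xor 73 = 50
byte 1: (66 xor 1b) xor 69 = 7d xor 69 = 14
byte 2: (29 xor 55) xor 67 = 7c xor 67 = 1b
byte 3: (72 xor 39) xor 6e = 4b xor 6e = 25
byte 4: (b0 xor 38) xor 61 = 88 xor 61 = e9
byte 5: (8e xor 16) xor 6c = 98 xor 6c = f4
byte 6: (dd xor 97) xor 20 = 4a xor 20 = 6a
byte 7: (b1 xor 0c) xor 48 = bd xor 48 = f5
byte 8: (15 xor 99) xor 54 = 8c xor 54 = d8
byte 9: (a7 xor 47) xor 54 = e0 xor 54 = b4
byte 10: (ce xor 82) xor 50 = 4c xor 50 = 1c
byte 11: (7e xor f4) xor 2f = 8a xor 2f = a5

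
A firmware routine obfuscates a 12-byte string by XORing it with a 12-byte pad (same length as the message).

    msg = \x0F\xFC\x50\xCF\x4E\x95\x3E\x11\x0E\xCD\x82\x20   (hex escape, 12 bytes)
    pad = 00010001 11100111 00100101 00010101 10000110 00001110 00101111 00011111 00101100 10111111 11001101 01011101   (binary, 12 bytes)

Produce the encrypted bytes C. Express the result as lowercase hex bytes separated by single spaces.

 15 XOR  17 =  30
252 XOR 231 =  27
 80 XOR  37 = 117
207 XOR  21 = 218
 78 XOR 134 = 200
149 XOR  14 = 155
 62 XOR  47 =  17
 17 XOR  31 =  14
 14 XOR  44 =  34
205 XOR 191 = 114
130 XOR 205 =  79
 32 XOR  93 = 125

1e 1b 75 da c8 9b 11 0e 22 72 4f 7d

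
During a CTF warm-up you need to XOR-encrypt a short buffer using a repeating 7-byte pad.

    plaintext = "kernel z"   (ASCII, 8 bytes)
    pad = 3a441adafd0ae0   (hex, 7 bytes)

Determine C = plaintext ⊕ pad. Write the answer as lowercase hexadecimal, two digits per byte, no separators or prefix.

512168b49866c040

The 7-byte key repeats, so the effective keystream is 3a 44 1a da fd 0a e0 3a.
byte 0: 6b xor 3a = 51
byte 1: 65 xor 44 = 21
byte 2: 72 xor 1a = 68
byte 3: 6e xor da = b4
byte 4: 65 xor fd = 98
byte 5: 6c xor 0a = 66
byte 6: 20 xor e0 = c0
byte 7: 7a xor 3a = 40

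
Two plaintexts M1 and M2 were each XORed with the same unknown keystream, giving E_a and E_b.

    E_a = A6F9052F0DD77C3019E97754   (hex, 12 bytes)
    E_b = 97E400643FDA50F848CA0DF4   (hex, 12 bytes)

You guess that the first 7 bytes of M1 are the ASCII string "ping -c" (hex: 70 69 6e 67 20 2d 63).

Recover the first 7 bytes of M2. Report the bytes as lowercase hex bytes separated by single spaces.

41 74 6b 2c 12 20 4f

First, E_a ⊕ E_b = (M1 ⊕ K) ⊕ (M2 ⊕ K) = M1 ⊕ M2, so the key drops out. Then M2 = (M1 ⊕ M2) ⊕ M1 over the first 7 bytes.
byte 0: (a6 ⊕ 97) ⊕ 70 = 31 ⊕ 70 = 41
byte 1: (f9 ⊕ e4) ⊕ 69 = 1d ⊕ 69 = 74
byte 2: (05 ⊕ 00) ⊕ 6e = 05 ⊕ 6e = 6b
byte 3: (2f ⊕ 64) ⊕ 67 = 4b ⊕ 67 = 2c
byte 4: (0d ⊕ 3f) ⊕ 20 = 32 ⊕ 20 = 12
byte 5: (d7 ⊕ da) ⊕ 2d = 0d ⊕ 2d = 20
byte 6: (7c ⊕ 50) ⊕ 63 = 2c ⊕ 63 = 4f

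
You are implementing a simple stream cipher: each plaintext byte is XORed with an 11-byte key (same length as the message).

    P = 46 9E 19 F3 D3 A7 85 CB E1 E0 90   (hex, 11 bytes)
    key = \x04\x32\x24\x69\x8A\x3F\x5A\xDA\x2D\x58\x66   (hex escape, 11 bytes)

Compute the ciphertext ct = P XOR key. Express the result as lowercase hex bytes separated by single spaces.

42 ac 3d 9a 59 98 df 11 cc b8 f6

XOR is its own inverse, so applying the key byte-wise gives the result directly.
 70 ^   4 =  66
158 ^  50 = 172
 25 ^  36 =  61
243 ^ 105 = 154
211 ^ 138 =  89
167 ^  63 = 152
133 ^  90 = 223
203 ^ 218 =  17
225 ^  45 = 204
224 ^  88 = 184
144 ^ 102 = 246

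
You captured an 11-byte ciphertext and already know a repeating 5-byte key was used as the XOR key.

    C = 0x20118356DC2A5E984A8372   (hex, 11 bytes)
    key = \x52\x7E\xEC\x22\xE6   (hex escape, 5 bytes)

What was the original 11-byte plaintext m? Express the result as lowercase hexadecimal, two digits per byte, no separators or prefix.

The 5-byte key repeats, so the effective keystream is 52 7e ec 22 e6 52 7e ec 22 e6 52.
byte 0:  32 ⊕  82 = 114
byte 1:  17 ⊕ 126 = 111
byte 2: 131 ⊕ 236 = 111
byte 3:  86 ⊕  34 = 116
byte 4: 220 ⊕ 230 =  58
byte 5:  42 ⊕  82 = 120
byte 6:  94 ⊕ 126 =  32
byte 7: 152 ⊕ 236 = 116
byte 8:  74 ⊕  34 = 104
byte 9: 131 ⊕ 230 = 101
byte 10: 114 ⊕  82 =  32

726f6f743a782074686520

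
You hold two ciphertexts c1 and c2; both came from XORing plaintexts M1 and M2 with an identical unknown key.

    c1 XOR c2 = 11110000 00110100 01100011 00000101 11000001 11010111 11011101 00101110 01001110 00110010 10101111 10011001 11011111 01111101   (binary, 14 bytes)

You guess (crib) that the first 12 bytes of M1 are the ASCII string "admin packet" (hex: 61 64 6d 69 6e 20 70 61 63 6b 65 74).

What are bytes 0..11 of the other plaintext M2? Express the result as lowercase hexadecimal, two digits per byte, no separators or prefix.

91500e6caff7ad4f2d59caed

Since c1 ⊕ c2 = M1 ⊕ M2, XORing with the guessed M1 bytes yields the corresponding M2 bytes: M2 = (c1 ⊕ c2) ⊕ M1.
240 xor  97 = 145
 52 xor 100 =  80
 99 xor 109 =  14
  5 xor 105 = 108
193 xor 110 = 175
215 xor  32 = 247
221 xor 112 = 173
 46 xor  97 =  79
 78 xor  99 =  45
 50 xor 107 =  89
175 xor 101 = 202
153 xor 116 = 237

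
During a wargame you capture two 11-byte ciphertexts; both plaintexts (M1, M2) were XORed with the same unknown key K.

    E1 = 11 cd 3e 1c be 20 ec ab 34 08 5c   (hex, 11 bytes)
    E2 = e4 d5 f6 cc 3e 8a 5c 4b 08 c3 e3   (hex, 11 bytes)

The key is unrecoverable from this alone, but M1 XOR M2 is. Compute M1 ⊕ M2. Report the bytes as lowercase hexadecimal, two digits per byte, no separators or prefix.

E1 ⊕ E2 = (M1 ⊕ K) ⊕ (M2 ⊕ K) = M1 ⊕ M2 — the shared key cancels under XOR.
11 XOR e4 = f5
cd XOR d5 = 18
3e XOR f6 = c8
1c XOR cc = d0
be XOR 3e = 80
20 XOR 8a = aa
ec XOR 5c = b0
ab XOR 4b = e0
34 XOR 08 = 3c
08 XOR c3 = cb
5c XOR e3 = bf

f518c8d080aab0e03ccbbf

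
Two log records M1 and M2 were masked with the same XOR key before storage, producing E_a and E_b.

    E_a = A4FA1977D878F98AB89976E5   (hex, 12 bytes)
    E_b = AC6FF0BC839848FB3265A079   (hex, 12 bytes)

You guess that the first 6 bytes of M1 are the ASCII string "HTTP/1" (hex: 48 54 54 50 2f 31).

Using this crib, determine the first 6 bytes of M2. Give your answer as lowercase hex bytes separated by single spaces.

First, E_a ⊕ E_b = (M1 ⊕ K) ⊕ (M2 ⊕ K) = M1 ⊕ M2, so the key drops out. Then M2 = (M1 ⊕ M2) ⊕ M1 over the first 6 bytes.
byte 0: (a4 ^ ac) ^ 48 = 08 ^ 48 = 40
byte 1: (fa ^ 6f) ^ 54 = 95 ^ 54 = c1
byte 2: (19 ^ f0) ^ 54 = e9 ^ 54 = bd
byte 3: (77 ^ bc) ^ 50 = cb ^ 50 = 9b
byte 4: (d8 ^ 83) ^ 2f = 5b ^ 2f = 74
byte 5: (78 ^ 98) ^ 31 = e0 ^ 31 = d1

40 c1 bd 9b 74 d1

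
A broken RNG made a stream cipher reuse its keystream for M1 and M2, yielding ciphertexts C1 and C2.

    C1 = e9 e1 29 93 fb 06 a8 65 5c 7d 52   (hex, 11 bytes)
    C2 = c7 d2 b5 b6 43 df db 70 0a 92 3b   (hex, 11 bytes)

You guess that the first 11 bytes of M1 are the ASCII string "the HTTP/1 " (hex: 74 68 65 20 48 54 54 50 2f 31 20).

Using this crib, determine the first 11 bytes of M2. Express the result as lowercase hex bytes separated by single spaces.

5a 5b f9 05 f0 8d 27 45 79 de 49

First, C1 ⊕ C2 = (M1 ⊕ K) ⊕ (M2 ⊕ K) = M1 ⊕ M2, so the key drops out. Then M2 = (M1 ⊕ M2) ⊕ M1 over the first 11 bytes.
byte 0: (e9 XOR c7) XOR 74 = 2e XOR 74 = 5a
byte 1: (e1 XOR d2) XOR 68 = 33 XOR 68 = 5b
byte 2: (29 XOR b5) XOR 65 = 9c XOR 65 = f9
byte 3: (93 XOR b6) XOR 20 = 25 XOR 20 = 05
byte 4: (fb XOR 43) XOR 48 = b8 XOR 48 = f0
byte 5: (06 XOR df) XOR 54 = d9 XOR 54 = 8d
byte 6: (a8 XOR db) XOR 54 = 73 XOR 54 = 27
byte 7: (65 XOR 70) XOR 50 = 15 XOR 50 = 45
byte 8: (5c XOR 0a) XOR 2f = 56 XOR 2f = 79
byte 9: (7d XOR 92) XOR 31 = ef XOR 31 = de
byte 10: (52 XOR 3b) XOR 20 = 69 XOR 20 = 49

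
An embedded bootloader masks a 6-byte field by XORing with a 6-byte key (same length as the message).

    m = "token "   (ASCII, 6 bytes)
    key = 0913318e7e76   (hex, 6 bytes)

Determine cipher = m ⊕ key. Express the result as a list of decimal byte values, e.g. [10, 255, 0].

74 xor 09 = 7d
6f xor 13 = 7c
6b xor 31 = 5a
65 xor 8e = eb
6e xor 7e = 10
20 xor 76 = 56

[125, 124, 90, 235, 16, 86]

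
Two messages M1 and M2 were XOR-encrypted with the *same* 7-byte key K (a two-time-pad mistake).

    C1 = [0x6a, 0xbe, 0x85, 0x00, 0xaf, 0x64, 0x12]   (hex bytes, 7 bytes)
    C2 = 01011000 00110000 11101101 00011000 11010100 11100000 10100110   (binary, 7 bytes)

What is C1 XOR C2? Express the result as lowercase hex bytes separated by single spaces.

C1 ⊕ C2 = (M1 ⊕ K) ⊕ (M2 ⊕ K) = M1 ⊕ M2 — the shared key cancels under XOR.
6a XOR 58 = 32
be XOR 30 = 8e
85 XOR ed = 68
00 XOR 18 = 18
af XOR d4 = 7b
64 XOR e0 = 84
12 XOR a6 = b4

32 8e 68 18 7b 84 b4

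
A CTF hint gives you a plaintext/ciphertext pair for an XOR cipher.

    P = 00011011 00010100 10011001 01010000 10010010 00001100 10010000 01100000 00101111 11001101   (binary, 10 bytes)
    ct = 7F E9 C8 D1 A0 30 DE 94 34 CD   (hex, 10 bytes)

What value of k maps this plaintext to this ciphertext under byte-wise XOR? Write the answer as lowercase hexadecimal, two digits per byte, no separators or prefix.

64fd5181323c4ef41b00

Since ct = P ⊕ k, XORing both sides with P gives k = P ⊕ ct.
 27 ^ 127 = 100
 20 ^ 233 = 253
153 ^ 200 =  81
 80 ^ 209 = 129
146 ^ 160 =  50
 12 ^  48 =  60
144 ^ 222 =  78
 96 ^ 148 = 244
 47 ^  52 =  27
205 ^ 205 =   0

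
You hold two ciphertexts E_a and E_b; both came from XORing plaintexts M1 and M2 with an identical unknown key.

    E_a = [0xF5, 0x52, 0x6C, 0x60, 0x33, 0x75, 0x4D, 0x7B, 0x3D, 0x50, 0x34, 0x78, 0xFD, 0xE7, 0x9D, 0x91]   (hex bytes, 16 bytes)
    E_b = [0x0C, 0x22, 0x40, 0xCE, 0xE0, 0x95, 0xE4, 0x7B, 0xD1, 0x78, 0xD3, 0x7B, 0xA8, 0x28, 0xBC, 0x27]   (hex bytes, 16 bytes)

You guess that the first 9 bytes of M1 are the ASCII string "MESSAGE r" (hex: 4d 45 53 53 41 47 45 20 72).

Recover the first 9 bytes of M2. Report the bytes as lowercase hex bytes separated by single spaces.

First, E_a ⊕ E_b = (M1 ⊕ K) ⊕ (M2 ⊕ K) = M1 ⊕ M2, so the key drops out. Then M2 = (M1 ⊕ M2) ⊕ M1 over the first 9 bytes.
byte 0: (f5 xor 0c) xor 4d = f9 xor 4d = b4
byte 1: (52 xor 22) xor 45 = 70 xor 45 = 35
byte 2: (6c xor 40) xor 53 = 2c xor 53 = 7f
byte 3: (60 xor ce) xor 53 = ae xor 53 = fd
byte 4: (33 xor e0) xor 41 = d3 xor 41 = 92
byte 5: (75 xor 95) xor 47 = e0 xor 47 = a7
byte 6: (4d xor e4) xor 45 = a9 xor 45 = ec
byte 7: (7b xor 7b) xor 20 = 00 xor 20 = 20
byte 8: (3d xor d1) xor 72 = ec xor 72 = 9e

b4 35 7f fd 92 a7 ec 20 9e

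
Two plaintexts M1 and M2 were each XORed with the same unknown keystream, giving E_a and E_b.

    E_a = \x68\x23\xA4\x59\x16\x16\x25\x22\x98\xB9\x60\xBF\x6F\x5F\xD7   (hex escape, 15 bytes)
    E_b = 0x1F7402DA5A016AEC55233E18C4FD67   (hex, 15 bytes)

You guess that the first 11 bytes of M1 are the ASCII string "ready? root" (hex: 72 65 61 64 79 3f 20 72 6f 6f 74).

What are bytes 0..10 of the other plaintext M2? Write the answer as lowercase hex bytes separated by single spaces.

05 32 c7 e7 35 28 6f bc a2 f5 2a

First, E_a ⊕ E_b = (M1 ⊕ K) ⊕ (M2 ⊕ K) = M1 ⊕ M2, so the key drops out. Then M2 = (M1 ⊕ M2) ⊕ M1 over the first 11 bytes.
byte 0: (68 ⊕ 1f) ⊕ 72 = 77 ⊕ 72 = 05
byte 1: (23 ⊕ 74) ⊕ 65 = 57 ⊕ 65 = 32
byte 2: (a4 ⊕ 02) ⊕ 61 = a6 ⊕ 61 = c7
byte 3: (59 ⊕ da) ⊕ 64 = 83 ⊕ 64 = e7
byte 4: (16 ⊕ 5a) ⊕ 79 = 4c ⊕ 79 = 35
byte 5: (16 ⊕ 01) ⊕ 3f = 17 ⊕ 3f = 28
byte 6: (25 ⊕ 6a) ⊕ 20 = 4f ⊕ 20 = 6f
byte 7: (22 ⊕ ec) ⊕ 72 = ce ⊕ 72 = bc
byte 8: (98 ⊕ 55) ⊕ 6f = cd ⊕ 6f = a2
byte 9: (b9 ⊕ 23) ⊕ 6f = 9a ⊕ 6f = f5
byte 10: (60 ⊕ 3e) ⊕ 74 = 5e ⊕ 74 = 2a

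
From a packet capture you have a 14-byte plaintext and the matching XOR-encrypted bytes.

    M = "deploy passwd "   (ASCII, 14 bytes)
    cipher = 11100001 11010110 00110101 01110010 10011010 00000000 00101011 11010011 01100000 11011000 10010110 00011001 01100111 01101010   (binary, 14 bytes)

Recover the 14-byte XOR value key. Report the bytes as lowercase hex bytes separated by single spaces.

Since cipher = M ⊕ key, XORing both sides with M gives key = M ⊕ cipher.
100 ^ 225 = 133
101 ^ 214 = 179
112 ^  53 =  69
108 ^ 114 =  30
111 ^ 154 = 245
121 ^   0 = 121
 32 ^  43 =  11
112 ^ 211 = 163
 97 ^  96 =   1
115 ^ 216 = 171
115 ^ 150 = 229
119 ^  25 = 110
100 ^ 103 =   3
 32 ^ 106 =  74

85 b3 45 1e f5 79 0b a3 01 ab e5 6e 03 4a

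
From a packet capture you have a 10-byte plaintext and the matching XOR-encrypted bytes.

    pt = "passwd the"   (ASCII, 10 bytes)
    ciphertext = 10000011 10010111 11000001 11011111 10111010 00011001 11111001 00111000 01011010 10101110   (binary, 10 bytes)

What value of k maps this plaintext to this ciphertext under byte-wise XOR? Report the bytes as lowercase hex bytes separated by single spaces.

f3 f6 b2 ac cd 7d d9 4c 32 cb

Since ciphertext = pt ⊕ k, XORing both sides with pt gives k = pt ⊕ ciphertext.
112 xor 131 = 243
 97 xor 151 = 246
115 xor 193 = 178
115 xor 223 = 172
119 xor 186 = 205
100 xor  25 = 125
 32 xor 249 = 217
116 xor  56 =  76
104 xor  90 =  50
101 xor 174 = 203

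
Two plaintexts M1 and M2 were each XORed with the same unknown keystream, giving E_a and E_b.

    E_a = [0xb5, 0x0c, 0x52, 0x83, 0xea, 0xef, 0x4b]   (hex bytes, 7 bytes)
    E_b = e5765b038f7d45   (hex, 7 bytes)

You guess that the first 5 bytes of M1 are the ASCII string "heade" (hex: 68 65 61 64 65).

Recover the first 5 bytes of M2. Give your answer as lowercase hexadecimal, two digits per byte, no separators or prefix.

First, E_a ⊕ E_b = (M1 ⊕ K) ⊕ (M2 ⊕ K) = M1 ⊕ M2, so the key drops out. Then M2 = (M1 ⊕ M2) ⊕ M1 over the first 5 bytes.
byte 0: (b5 ⊕ e5) ⊕ 68 = 50 ⊕ 68 = 38
byte 1: (0c ⊕ 76) ⊕ 65 = 7a ⊕ 65 = 1f
byte 2: (52 ⊕ 5b) ⊕ 61 = 09 ⊕ 61 = 68
byte 3: (83 ⊕ 03) ⊕ 64 = 80 ⊕ 64 = e4
byte 4: (ea ⊕ 8f) ⊕ 65 = 65 ⊕ 65 = 00

381f68e400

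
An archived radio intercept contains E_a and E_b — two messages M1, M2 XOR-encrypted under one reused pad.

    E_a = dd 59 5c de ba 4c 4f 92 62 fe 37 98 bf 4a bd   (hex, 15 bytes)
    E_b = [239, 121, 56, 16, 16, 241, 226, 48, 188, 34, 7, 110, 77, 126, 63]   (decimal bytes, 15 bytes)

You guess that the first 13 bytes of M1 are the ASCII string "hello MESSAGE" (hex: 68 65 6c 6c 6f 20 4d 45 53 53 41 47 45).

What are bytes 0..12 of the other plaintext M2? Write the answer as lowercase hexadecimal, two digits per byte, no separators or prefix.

5a4508a2c59de0e78d8f71b1b7

First, E_a ⊕ E_b = (M1 ⊕ K) ⊕ (M2 ⊕ K) = M1 ⊕ M2, so the key drops out. Then M2 = (M1 ⊕ M2) ⊕ M1 over the first 13 bytes.
byte 0: (dd ^ ef) ^ 68 = 32 ^ 68 = 5a
byte 1: (59 ^ 79) ^ 65 = 20 ^ 65 = 45
byte 2: (5c ^ 38) ^ 6c = 64 ^ 6c = 08
byte 3: (de ^ 10) ^ 6c = ce ^ 6c = a2
byte 4: (ba ^ 10) ^ 6f = aa ^ 6f = c5
byte 5: (4c ^ f1) ^ 20 = bd ^ 20 = 9d
byte 6: (4f ^ e2) ^ 4d = ad ^ 4d = e0
byte 7: (92 ^ 30) ^ 45 = a2 ^ 45 = e7
byte 8: (62 ^ bc) ^ 53 = de ^ 53 = 8d
byte 9: (fe ^ 22) ^ 53 = dc ^ 53 = 8f
byte 10: (37 ^ 07) ^ 41 = 30 ^ 41 = 71
byte 11: (98 ^ 6e) ^ 47 = f6 ^ 47 = b1
byte 12: (bf ^ 4d) ^ 45 = f2 ^ 45 = b7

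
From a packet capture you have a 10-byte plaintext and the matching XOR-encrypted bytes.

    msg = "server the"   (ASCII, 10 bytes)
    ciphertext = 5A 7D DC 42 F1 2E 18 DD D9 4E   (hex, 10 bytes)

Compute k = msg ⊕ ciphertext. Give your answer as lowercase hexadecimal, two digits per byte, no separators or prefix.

2918ae34945c38a9b12b

Since ciphertext = msg ⊕ k, XORing both sides with msg gives k = msg ⊕ ciphertext.
byte 0: 73 XOR 5a = 29
byte 1: 65 XOR 7d = 18
byte 2: 72 XOR dc = ae
byte 3: 76 XOR 42 = 34
byte 4: 65 XOR f1 = 94
byte 5: 72 XOR 2e = 5c
byte 6: 20 XOR 18 = 38
byte 7: 74 XOR dd = a9
byte 8: 68 XOR d9 = b1
byte 9: 65 XOR 4e = 2b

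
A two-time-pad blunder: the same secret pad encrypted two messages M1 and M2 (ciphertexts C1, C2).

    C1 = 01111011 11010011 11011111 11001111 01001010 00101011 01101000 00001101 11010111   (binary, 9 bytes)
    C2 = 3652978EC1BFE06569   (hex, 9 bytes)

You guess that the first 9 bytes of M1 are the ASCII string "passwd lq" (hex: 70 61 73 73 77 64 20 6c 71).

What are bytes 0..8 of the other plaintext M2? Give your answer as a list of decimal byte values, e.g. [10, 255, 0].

[61, 224, 59, 50, 252, 240, 168, 4, 207]

First, C1 ⊕ C2 = (M1 ⊕ K) ⊕ (M2 ⊕ K) = M1 ⊕ M2, so the key drops out. Then M2 = (M1 ⊕ M2) ⊕ M1 over the first 9 bytes.
byte 0: (7b ⊕ 36) ⊕ 70 = 4d ⊕ 70 = 3d
byte 1: (d3 ⊕ 52) ⊕ 61 = 81 ⊕ 61 = e0
byte 2: (df ⊕ 97) ⊕ 73 = 48 ⊕ 73 = 3b
byte 3: (cf ⊕ 8e) ⊕ 73 = 41 ⊕ 73 = 32
byte 4: (4a ⊕ c1) ⊕ 77 = 8b ⊕ 77 = fc
byte 5: (2b ⊕ bf) ⊕ 64 = 94 ⊕ 64 = f0
byte 6: (68 ⊕ e0) ⊕ 20 = 88 ⊕ 20 = a8
byte 7: (0d ⊕ 65) ⊕ 6c = 68 ⊕ 6c = 04
byte 8: (d7 ⊕ 69) ⊕ 71 = be ⊕ 71 = cf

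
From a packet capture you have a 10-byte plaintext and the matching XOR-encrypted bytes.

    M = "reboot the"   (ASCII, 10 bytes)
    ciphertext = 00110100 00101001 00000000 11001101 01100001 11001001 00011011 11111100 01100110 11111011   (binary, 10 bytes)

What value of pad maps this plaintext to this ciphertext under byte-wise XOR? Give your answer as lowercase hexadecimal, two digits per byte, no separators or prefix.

464c62a20ebd3b880e9e

Since ciphertext = M ⊕ pad, XORing both sides with M gives pad = M ⊕ ciphertext.
byte 0: 72 xor 34 = 46
byte 1: 65 xor 29 = 4c
byte 2: 62 xor 00 = 62
byte 3: 6f xor cd = a2
byte 4: 6f xor 61 = 0e
byte 5: 74 xor c9 = bd
byte 6: 20 xor 1b = 3b
byte 7: 74 xor fc = 88
byte 8: 68 xor 66 = 0e
byte 9: 65 xor fb = 9e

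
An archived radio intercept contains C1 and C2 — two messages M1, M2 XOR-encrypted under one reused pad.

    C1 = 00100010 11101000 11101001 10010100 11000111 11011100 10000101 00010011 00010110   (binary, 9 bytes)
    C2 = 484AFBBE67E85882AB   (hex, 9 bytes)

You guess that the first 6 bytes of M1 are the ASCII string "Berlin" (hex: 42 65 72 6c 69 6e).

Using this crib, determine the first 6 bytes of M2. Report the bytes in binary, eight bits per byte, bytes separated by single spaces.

00101000 11000111 01100000 01000110 11001001 01011010

First, C1 ⊕ C2 = (M1 ⊕ K) ⊕ (M2 ⊕ K) = M1 ⊕ M2, so the key drops out. Then M2 = (M1 ⊕ M2) ⊕ M1 over the first 6 bytes.
byte 0: (22 XOR 48) XOR 42 = 6a XOR 42 = 28
byte 1: (e8 XOR 4a) XOR 65 = a2 XOR 65 = c7
byte 2: (e9 XOR fb) XOR 72 = 12 XOR 72 = 60
byte 3: (94 XOR be) XOR 6c = 2a XOR 6c = 46
byte 4: (c7 XOR 67) XOR 69 = a0 XOR 69 = c9
byte 5: (dc XOR e8) XOR 6e = 34 XOR 6e = 5a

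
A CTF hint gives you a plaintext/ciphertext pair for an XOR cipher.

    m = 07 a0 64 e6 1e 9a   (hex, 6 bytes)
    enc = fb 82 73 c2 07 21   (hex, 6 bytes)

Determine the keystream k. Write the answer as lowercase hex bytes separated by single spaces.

fc 22 17 24 19 bb

Since enc = m ⊕ k, XORing both sides with m gives k = m ⊕ enc.
07 ^ fb = fc
a0 ^ 82 = 22
64 ^ 73 = 17
e6 ^ c2 = 24
1e ^ 07 = 19
9a ^ 21 = bb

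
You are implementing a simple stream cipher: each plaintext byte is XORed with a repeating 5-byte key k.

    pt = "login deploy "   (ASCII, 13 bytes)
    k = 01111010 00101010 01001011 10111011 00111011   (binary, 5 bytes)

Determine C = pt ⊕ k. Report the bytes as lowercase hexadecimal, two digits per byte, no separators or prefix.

16452cd2555a4e2ecb5715536b

The 5-byte key repeats, so the effective keystream is 7a 2a 4b bb 3b 7a 2a 4b bb 3b 7a 2a 4b.
byte 0: 6c ⊕ 7a = 16
byte 1: 6f ⊕ 2a = 45
byte 2: 67 ⊕ 4b = 2c
byte 3: 69 ⊕ bb = d2
byte 4: 6e ⊕ 3b = 55
byte 5: 20 ⊕ 7a = 5a
byte 6: 64 ⊕ 2a = 4e
byte 7: 65 ⊕ 4b = 2e
byte 8: 70 ⊕ bb = cb
byte 9: 6c ⊕ 3b = 57
byte 10: 6f ⊕ 7a = 15
byte 11: 79 ⊕ 2a = 53
byte 12: 20 ⊕ 4b = 6b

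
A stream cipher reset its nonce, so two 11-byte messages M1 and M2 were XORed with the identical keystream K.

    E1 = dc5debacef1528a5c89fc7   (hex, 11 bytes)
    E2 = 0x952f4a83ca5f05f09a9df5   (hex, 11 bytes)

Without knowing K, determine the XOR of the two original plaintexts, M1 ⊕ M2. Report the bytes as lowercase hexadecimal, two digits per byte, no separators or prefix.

4972a12f254a2d55520232

E1 ⊕ E2 = (M1 ⊕ K) ⊕ (M2 ⊕ K) = M1 ⊕ M2 — the shared key cancels under XOR.
dc ⊕ 95 = 49
5d ⊕ 2f = 72
eb ⊕ 4a = a1
ac ⊕ 83 = 2f
ef ⊕ ca = 25
15 ⊕ 5f = 4a
28 ⊕ 05 = 2d
a5 ⊕ f0 = 55
c8 ⊕ 9a = 52
9f ⊕ 9d = 02
c7 ⊕ f5 = 32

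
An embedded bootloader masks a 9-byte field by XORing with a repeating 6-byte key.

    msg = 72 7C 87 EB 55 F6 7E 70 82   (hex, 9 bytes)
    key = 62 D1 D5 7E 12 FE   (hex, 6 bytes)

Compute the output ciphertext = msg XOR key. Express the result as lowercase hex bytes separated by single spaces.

10 ad 52 95 47 08 1c a1 57

The 6-byte key repeats, so the effective keystream is 62 d1 d5 7e 12 fe 62 d1 d5.
byte 0: 72 ^ 62 = 10
byte 1: 7c ^ d1 = ad
byte 2: 87 ^ d5 = 52
byte 3: eb ^ 7e = 95
byte 4: 55 ^ 12 = 47
byte 5: f6 ^ fe = 08
byte 6: 7e ^ 62 = 1c
byte 7: 70 ^ d1 = a1
byte 8: 82 ^ d5 = 57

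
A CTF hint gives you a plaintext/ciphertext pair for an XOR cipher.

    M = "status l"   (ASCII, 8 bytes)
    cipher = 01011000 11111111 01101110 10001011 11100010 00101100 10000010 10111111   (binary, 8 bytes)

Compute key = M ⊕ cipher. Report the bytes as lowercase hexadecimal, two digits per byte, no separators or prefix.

Since cipher = M ⊕ key, XORing both sides with M gives key = M ⊕ cipher.
73 xor 58 = 2b
74 xor ff = 8b
61 xor 6e = 0f
74 xor 8b = ff
75 xor e2 = 97
73 xor 2c = 5f
20 xor 82 = a2
6c xor bf = d3

2b8b0fff975fa2d3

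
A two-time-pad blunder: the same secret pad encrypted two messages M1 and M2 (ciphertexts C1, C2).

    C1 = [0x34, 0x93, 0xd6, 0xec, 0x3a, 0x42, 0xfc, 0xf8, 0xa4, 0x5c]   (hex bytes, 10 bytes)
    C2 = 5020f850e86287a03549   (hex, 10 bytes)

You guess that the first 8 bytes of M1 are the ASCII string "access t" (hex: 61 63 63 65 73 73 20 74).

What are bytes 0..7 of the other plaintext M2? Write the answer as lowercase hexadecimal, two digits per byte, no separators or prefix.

05d04dd9a1535b2c

First, C1 ⊕ C2 = (M1 ⊕ K) ⊕ (M2 ⊕ K) = M1 ⊕ M2, so the key drops out. Then M2 = (M1 ⊕ M2) ⊕ M1 over the first 8 bytes.
byte 0: (34 ^ 50) ^ 61 = 64 ^ 61 = 05
byte 1: (93 ^ 20) ^ 63 = b3 ^ 63 = d0
byte 2: (d6 ^ f8) ^ 63 = 2e ^ 63 = 4d
byte 3: (ec ^ 50) ^ 65 = bc ^ 65 = d9
byte 4: (3a ^ e8) ^ 73 = d2 ^ 73 = a1
byte 5: (42 ^ 62) ^ 73 = 20 ^ 73 = 53
byte 6: (fc ^ 87) ^ 20 = 7b ^ 20 = 5b
byte 7: (f8 ^ a0) ^ 74 = 58 ^ 74 = 2c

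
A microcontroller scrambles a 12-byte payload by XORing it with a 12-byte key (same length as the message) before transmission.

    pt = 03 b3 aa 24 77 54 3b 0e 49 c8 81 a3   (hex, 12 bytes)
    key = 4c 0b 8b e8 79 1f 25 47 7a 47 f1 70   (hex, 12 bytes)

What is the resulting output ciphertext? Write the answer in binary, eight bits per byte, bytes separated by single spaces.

01001111 10111000 00100001 11001100 00001110 01001011 00011110 01001001 00110011 10001111 01110000 11010011

byte 0: 03 XOR 4c = 4f
byte 1: b3 XOR 0b = b8
byte 2: aa XOR 8b = 21
byte 3: 24 XOR e8 = cc
byte 4: 77 XOR 79 = 0e
byte 5: 54 XOR 1f = 4b
byte 6: 3b XOR 25 = 1e
byte 7: 0e XOR 47 = 49
byte 8: 49 XOR 7a = 33
byte 9: c8 XOR 47 = 8f
byte 10: 81 XOR f1 = 70
byte 11: a3 XOR 70 = d3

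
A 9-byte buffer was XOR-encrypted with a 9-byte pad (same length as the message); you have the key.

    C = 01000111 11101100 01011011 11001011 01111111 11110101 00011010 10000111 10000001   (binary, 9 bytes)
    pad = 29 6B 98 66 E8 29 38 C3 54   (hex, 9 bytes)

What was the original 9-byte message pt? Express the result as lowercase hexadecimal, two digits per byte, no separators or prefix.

6e87c3ad97dc2244d5

47 ⊕ 29 = 6e
ec ⊕ 6b = 87
5b ⊕ 98 = c3
cb ⊕ 66 = ad
7f ⊕ e8 = 97
f5 ⊕ 29 = dc
1a ⊕ 38 = 22
87 ⊕ c3 = 44
81 ⊕ 54 = d5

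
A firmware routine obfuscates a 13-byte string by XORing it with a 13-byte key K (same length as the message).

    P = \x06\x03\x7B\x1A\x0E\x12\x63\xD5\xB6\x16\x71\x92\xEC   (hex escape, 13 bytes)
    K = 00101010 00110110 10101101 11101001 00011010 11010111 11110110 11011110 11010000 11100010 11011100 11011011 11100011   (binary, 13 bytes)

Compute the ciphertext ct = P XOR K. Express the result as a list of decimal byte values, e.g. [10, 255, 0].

byte 0: 06 ⊕ 2a = 2c
byte 1: 03 ⊕ 36 = 35
byte 2: 7b ⊕ ad = d6
byte 3: 1a ⊕ e9 = f3
byte 4: 0e ⊕ 1a = 14
byte 5: 12 ⊕ d7 = c5
byte 6: 63 ⊕ f6 = 95
byte 7: d5 ⊕ de = 0b
byte 8: b6 ⊕ d0 = 66
byte 9: 16 ⊕ e2 = f4
byte 10: 71 ⊕ dc = ad
byte 11: 92 ⊕ db = 49
byte 12: ec ⊕ e3 = 0f

[44, 53, 214, 243, 20, 197, 149, 11, 102, 244, 173, 73, 15]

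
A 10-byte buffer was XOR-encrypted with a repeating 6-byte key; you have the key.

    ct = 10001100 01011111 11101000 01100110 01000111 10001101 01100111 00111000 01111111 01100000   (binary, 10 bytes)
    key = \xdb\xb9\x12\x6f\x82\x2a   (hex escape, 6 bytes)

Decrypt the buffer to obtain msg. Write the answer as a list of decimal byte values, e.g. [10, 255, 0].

The 6-byte key repeats, so the effective keystream is db b9 12 6f 82 2a db b9 12 6f.
byte 0: 8c ⊕ db = 57
byte 1: 5f ⊕ b9 = e6
byte 2: e8 ⊕ 12 = fa
byte 3: 66 ⊕ 6f = 09
byte 4: 47 ⊕ 82 = c5
byte 5: 8d ⊕ 2a = a7
byte 6: 67 ⊕ db = bc
byte 7: 38 ⊕ b9 = 81
byte 8: 7f ⊕ 12 = 6d
byte 9: 60 ⊕ 6f = 0f

[87, 230, 250, 9, 197, 167, 188, 129, 109, 15]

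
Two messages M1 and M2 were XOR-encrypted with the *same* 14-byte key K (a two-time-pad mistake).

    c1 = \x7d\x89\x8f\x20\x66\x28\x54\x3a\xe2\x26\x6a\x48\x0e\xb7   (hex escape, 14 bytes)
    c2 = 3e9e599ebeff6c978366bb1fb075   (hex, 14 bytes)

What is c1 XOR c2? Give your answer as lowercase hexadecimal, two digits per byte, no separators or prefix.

4317d6bed8d738ad6140d157bec2

c1 ⊕ c2 = (M1 ⊕ K) ⊕ (M2 ⊕ K) = M1 ⊕ M2 — the shared key cancels under XOR.
01111101 ⊕ 00111110 = 01000011
10001001 ⊕ 10011110 = 00010111
10001111 ⊕ 01011001 = 11010110
00100000 ⊕ 10011110 = 10111110
01100110 ⊕ 10111110 = 11011000
00101000 ⊕ 11111111 = 11010111
01010100 ⊕ 01101100 = 00111000
00111010 ⊕ 10010111 = 10101101
11100010 ⊕ 10000011 = 01100001
00100110 ⊕ 01100110 = 01000000
01101010 ⊕ 10111011 = 11010001
01001000 ⊕ 00011111 = 01010111
00001110 ⊕ 10110000 = 10111110
10110111 ⊕ 01110101 = 11000010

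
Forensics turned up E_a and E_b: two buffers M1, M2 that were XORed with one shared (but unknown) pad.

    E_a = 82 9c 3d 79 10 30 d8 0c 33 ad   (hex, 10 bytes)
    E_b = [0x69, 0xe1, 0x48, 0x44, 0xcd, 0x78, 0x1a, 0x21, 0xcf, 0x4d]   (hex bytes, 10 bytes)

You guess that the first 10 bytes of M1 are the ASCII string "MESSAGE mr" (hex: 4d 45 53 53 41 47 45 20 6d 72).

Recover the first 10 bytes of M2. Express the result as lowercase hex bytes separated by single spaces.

a6 38 26 6e 9c 0f 87 0d 91 92

First, E_a ⊕ E_b = (M1 ⊕ K) ⊕ (M2 ⊕ K) = M1 ⊕ M2, so the key drops out. Then M2 = (M1 ⊕ M2) ⊕ M1 over the first 10 bytes.
byte 0: (82 XOR 69) XOR 4d = eb XOR 4d = a6
byte 1: (9c XOR e1) XOR 45 = 7d XOR 45 = 38
byte 2: (3d XOR 48) XOR 53 = 75 XOR 53 = 26
byte 3: (79 XOR 44) XOR 53 = 3d XOR 53 = 6e
byte 4: (10 XOR cd) XOR 41 = dd XOR 41 = 9c
byte 5: (30 XOR 78) XOR 47 = 48 XOR 47 = 0f
byte 6: (d8 XOR 1a) XOR 45 = c2 XOR 45 = 87
byte 7: (0c XOR 21) XOR 20 = 2d XOR 20 = 0d
byte 8: (33 XOR cf) XOR 6d = fc XOR 6d = 91
byte 9: (ad XOR 4d) XOR 72 = e0 XOR 72 = 92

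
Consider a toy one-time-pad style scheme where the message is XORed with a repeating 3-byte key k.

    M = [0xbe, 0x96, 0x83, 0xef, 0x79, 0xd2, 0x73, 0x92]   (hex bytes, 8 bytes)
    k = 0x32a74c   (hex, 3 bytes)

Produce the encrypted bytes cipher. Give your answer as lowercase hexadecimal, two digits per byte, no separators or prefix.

8c31cfddde9e4135

The 3-byte key repeats, so the effective keystream is 32 a7 4c 32 a7 4c 32 a7.
byte 0: 190 xor  50 = 140
byte 1: 150 xor 167 =  49
byte 2: 131 xor  76 = 207
byte 3: 239 xor  50 = 221
byte 4: 121 xor 167 = 222
byte 5: 210 xor  76 = 158
byte 6: 115 xor  50 =  65
byte 7: 146 xor 167 =  53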